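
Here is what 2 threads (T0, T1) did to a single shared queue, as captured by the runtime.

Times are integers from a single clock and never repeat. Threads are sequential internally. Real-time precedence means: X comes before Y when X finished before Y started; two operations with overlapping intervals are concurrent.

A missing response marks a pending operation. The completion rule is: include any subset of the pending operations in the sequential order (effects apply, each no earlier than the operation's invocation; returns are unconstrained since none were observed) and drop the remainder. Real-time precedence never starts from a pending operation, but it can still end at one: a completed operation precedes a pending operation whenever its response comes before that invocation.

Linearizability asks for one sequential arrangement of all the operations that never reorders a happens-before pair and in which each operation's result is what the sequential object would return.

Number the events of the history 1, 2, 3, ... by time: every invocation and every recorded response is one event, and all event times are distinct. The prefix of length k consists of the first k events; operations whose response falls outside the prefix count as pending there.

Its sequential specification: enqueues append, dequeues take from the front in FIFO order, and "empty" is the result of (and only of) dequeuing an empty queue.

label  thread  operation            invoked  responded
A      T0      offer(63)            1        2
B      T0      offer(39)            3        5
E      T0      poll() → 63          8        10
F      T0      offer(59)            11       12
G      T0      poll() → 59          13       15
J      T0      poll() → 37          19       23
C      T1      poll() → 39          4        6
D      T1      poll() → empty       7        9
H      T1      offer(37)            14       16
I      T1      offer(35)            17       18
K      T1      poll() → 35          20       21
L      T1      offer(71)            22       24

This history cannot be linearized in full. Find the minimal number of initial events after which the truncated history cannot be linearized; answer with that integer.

one valid order for events 1..5 is A, B:
step 1: A offer(63) — queue <63>
step 2: B offer(39) — queue <63,39>
adding event 6 (C responds at 6) leaves no legal real-time order
sample order A, B, C stalls at step 3 — C poll() → 39 has no legal effect
sample order A, C, B stalls at step 2 — C poll() → 39 has no legal effect

6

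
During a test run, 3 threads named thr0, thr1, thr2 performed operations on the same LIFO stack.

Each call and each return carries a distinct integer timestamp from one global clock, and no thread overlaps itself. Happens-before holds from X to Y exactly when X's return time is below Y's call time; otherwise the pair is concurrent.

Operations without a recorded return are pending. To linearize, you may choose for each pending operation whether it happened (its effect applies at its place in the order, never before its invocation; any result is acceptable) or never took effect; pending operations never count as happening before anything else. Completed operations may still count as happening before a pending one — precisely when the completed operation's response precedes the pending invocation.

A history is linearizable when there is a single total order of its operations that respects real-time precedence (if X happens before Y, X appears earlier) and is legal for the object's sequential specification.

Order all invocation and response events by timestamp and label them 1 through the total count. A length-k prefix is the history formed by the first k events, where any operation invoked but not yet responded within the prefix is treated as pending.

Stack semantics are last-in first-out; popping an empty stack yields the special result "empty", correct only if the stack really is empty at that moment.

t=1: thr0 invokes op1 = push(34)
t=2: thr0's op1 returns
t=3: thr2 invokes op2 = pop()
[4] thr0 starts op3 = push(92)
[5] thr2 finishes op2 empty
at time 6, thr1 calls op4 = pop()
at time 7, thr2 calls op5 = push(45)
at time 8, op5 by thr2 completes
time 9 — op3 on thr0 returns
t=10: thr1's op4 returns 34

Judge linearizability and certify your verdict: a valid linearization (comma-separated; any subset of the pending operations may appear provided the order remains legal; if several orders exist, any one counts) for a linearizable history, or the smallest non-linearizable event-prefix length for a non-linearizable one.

not linearizable — minimal violating prefix: 5 events

prefix check: 1..4 passes, 1..5 fails once op2's time-5 response joins
the sole real-time-consistent order of 2 completed operations fails the LIFO stack replay
no escape via the 1 pending operation (op3): every completion choice fails
e.g. op1, op2 (pending dropped): illegal at step 2, since op2 pop() → empty cannot apply there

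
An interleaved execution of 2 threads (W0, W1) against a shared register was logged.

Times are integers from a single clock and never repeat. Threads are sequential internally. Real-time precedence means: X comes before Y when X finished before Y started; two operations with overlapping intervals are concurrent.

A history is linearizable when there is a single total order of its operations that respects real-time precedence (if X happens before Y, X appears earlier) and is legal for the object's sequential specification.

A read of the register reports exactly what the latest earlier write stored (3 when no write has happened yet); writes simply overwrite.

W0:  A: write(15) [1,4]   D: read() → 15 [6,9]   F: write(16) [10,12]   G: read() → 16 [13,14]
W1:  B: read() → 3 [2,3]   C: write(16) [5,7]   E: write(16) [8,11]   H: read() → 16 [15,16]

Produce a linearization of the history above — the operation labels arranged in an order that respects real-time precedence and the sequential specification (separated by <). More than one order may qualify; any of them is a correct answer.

1. B read() → 3, leaving value 3
2. A write(15), leaving value 15
3. D read() → 15, leaving value 15
4. C write(16), leaving value 16
5. E write(16), leaving value 16
6. F write(16), leaving value 16
7. G read() → 16, leaving value 16
8. H read() → 16, leaving value 16

B < A < D < C < E < F < G < H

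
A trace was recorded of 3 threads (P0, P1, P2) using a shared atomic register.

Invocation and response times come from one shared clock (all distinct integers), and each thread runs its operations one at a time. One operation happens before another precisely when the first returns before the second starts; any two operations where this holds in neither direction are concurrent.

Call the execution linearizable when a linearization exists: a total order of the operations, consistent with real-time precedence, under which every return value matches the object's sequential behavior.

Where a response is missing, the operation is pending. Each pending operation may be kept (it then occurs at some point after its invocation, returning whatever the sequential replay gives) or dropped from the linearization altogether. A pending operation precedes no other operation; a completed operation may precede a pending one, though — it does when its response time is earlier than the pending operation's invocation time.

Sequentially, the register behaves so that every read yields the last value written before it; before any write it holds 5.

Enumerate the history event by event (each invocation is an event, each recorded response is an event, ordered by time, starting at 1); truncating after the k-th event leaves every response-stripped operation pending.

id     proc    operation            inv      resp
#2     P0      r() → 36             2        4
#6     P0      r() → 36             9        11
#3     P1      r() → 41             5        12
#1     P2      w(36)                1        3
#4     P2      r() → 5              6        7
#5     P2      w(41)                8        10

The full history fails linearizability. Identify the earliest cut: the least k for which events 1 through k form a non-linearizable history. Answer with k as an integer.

a valid linearization of events 1..6 exists, for instance #1, #2:
after step 1 (#1 w(36)): value 36
after step 2 (#2 r() → 36): value 36
once event 7 joins (#4's response, time 7), exhaustive search finds no witness
no completion choice of the 1 pending operation (#3) rescues it — every subset was tried
e.g. #1, #2, #4 (pending dropped): illegal at step 3, since #4 r() → 5 cannot apply there
e.g. #2, #1, #4 (pending dropped): illegal at step 1, since #2 r() → 36 cannot apply there

7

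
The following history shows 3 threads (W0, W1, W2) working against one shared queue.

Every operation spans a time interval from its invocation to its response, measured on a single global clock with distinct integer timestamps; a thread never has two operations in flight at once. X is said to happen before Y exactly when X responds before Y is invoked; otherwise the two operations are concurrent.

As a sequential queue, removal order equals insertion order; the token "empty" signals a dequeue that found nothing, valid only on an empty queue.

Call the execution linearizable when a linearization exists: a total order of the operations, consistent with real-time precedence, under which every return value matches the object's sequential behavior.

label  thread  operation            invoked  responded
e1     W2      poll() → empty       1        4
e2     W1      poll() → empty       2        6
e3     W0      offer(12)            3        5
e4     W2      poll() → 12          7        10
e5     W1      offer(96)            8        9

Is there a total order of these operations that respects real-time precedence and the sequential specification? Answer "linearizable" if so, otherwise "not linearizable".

one valid linearization: e1, e2, e3, e4, e5
after step 1 (e1 poll() → empty): queue <>
after step 2 (e2 poll() → empty): queue <>
after step 3 (e3 offer(12)): queue <12>
after step 4 (e4 poll() → 12): queue <>
after step 5 (e5 offer(96)): queue <96>

linearizable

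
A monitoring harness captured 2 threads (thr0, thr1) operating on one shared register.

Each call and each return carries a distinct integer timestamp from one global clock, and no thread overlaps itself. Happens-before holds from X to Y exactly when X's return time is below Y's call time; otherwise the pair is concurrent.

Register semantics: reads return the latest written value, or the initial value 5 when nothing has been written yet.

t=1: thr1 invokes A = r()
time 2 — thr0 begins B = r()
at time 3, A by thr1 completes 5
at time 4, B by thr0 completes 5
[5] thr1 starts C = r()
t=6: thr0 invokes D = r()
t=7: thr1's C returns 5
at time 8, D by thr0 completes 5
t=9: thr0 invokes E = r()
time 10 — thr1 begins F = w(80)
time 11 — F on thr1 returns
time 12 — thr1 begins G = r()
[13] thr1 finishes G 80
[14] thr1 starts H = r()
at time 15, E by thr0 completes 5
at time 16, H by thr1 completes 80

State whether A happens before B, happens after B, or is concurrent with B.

concurrent

A spans [1,3], B spans [2,4]
the intervals overlap in both directions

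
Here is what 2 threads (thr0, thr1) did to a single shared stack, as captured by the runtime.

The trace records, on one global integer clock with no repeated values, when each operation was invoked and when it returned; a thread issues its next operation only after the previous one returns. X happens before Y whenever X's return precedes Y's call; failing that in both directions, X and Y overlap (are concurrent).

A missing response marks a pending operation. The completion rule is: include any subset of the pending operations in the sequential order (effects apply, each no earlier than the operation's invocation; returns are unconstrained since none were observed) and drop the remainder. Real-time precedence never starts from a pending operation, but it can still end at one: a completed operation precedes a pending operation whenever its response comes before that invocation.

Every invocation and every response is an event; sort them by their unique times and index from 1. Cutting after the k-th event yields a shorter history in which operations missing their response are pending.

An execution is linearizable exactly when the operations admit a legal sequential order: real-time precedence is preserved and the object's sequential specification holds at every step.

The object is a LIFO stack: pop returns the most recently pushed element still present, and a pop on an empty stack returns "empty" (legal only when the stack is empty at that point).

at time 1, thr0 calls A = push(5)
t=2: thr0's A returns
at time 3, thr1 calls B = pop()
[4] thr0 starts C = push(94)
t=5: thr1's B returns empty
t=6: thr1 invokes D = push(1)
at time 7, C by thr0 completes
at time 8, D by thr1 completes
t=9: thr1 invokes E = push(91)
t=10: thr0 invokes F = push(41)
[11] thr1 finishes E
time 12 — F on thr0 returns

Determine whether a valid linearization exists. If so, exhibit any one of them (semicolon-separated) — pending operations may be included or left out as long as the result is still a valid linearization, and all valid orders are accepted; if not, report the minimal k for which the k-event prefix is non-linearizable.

not linearizable — minimal violating prefix: 5 events

events 1..4 are fine; event 5 — the response of B at time 5 — makes the prefix non-linearizable
a single order respects real time; the 2 completed stack operations fail replay along it
every completion of the 1 pending operation (C) was checked; none linearizes
one such order, A, B (pending dropped), breaks at step 2 where B pop() → empty is illegal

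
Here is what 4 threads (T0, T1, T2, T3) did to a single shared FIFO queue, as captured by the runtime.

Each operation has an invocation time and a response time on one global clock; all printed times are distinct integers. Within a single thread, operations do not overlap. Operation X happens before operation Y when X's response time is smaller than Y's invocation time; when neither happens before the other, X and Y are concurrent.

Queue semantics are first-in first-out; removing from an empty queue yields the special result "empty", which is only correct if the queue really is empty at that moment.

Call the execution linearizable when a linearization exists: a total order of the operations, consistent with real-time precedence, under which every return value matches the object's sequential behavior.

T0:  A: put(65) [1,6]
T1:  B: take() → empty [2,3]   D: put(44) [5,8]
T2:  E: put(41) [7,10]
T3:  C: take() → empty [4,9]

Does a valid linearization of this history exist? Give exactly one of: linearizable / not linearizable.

a witness: B, C, A, D, E
1. B take() → empty, leaving queue <>
2. C take() → empty, leaving queue <>
3. A put(65), leaving queue <65>
4. D put(44), leaving queue <65,44>
5. E put(41), leaving queue <65,44,41>

linearizable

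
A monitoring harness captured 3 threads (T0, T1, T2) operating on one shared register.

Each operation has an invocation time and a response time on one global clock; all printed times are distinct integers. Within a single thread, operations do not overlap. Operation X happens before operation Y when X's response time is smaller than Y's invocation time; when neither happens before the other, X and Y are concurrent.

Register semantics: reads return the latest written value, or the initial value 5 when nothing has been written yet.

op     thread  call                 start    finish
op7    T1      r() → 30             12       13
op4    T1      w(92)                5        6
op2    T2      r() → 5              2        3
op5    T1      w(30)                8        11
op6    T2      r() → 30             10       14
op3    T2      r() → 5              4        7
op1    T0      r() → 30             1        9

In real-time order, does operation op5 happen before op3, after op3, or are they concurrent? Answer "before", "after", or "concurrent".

op5 spans [8,11], op3 spans [4,7]
resp(op3)=7 < inv(op5)=8

after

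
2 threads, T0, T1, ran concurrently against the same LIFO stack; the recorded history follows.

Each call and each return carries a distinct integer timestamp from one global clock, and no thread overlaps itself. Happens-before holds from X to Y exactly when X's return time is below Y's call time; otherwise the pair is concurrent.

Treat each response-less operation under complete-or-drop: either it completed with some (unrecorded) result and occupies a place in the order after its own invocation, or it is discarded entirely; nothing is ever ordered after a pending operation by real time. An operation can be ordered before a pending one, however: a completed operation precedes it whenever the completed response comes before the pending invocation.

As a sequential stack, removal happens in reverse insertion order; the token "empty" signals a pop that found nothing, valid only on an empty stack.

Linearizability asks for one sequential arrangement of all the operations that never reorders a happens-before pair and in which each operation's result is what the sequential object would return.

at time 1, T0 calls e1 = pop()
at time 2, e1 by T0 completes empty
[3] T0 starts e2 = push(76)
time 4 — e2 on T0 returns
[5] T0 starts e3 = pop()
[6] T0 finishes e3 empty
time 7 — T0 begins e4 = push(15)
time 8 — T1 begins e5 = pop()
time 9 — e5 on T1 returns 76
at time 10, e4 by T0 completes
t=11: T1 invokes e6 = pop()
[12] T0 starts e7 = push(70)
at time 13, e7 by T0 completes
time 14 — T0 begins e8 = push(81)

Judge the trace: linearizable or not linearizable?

events 1..5 are fine; event 6 — the response of e3 at time 6 — makes the prefix non-linearizable
exactly one order of the 3 completed ops respects real time; the LIFO stack replay fails
e.g. e1, e2, e3: illegal at step 3, since e3 pop() → empty cannot apply there

not linearizable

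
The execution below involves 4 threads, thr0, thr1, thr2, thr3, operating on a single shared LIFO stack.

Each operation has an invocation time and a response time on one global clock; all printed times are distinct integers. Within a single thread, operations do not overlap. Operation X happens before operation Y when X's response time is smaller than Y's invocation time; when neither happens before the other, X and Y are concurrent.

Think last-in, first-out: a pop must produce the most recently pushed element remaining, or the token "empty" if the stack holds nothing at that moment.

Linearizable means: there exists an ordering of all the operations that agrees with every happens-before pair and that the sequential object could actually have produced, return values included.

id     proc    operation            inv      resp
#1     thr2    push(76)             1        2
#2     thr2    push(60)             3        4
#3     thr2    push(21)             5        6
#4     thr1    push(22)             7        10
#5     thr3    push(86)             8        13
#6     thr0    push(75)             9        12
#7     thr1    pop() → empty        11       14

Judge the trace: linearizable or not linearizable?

not linearizable

prefix check: 1..13 passes, 1..14 fails once #7's time-14 response joins
checked exhaustively: 12 real-time-consistent orders of 7 completed operations, zero legal LIFO stack replays
e.g. #1, #2, #3, #4, #5, #6, #7: illegal at step 7, since #7 pop() → empty cannot apply there
e.g. #1, #2, #3, #4, #5, #7, #6: illegal at step 6, since #7 pop() → empty cannot apply there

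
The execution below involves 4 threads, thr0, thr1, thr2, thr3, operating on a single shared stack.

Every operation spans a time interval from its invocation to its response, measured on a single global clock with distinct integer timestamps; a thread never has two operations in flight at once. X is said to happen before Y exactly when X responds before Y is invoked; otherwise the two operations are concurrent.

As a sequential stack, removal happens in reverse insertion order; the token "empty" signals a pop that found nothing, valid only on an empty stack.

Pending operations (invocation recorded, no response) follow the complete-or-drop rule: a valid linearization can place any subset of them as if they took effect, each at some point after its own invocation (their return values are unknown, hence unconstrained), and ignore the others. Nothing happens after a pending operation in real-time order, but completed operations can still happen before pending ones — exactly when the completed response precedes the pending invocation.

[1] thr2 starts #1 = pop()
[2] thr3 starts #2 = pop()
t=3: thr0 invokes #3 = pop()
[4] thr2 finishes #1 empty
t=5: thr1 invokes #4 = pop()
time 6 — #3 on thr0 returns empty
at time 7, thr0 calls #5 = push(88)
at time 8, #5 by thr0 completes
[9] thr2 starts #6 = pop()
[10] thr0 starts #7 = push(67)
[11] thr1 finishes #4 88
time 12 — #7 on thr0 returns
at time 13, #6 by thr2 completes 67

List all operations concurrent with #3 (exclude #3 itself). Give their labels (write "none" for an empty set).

concurrent with #3 ([3,6]): every op whose interval crosses 3..6
#1 [1,4]: concurrent
#2 [2,…): concurrent
#4 [5,11]: concurrent
#5 [7,8]: after
#6 [9,13]: after
#7 [10,12]: after

#1, #2, #4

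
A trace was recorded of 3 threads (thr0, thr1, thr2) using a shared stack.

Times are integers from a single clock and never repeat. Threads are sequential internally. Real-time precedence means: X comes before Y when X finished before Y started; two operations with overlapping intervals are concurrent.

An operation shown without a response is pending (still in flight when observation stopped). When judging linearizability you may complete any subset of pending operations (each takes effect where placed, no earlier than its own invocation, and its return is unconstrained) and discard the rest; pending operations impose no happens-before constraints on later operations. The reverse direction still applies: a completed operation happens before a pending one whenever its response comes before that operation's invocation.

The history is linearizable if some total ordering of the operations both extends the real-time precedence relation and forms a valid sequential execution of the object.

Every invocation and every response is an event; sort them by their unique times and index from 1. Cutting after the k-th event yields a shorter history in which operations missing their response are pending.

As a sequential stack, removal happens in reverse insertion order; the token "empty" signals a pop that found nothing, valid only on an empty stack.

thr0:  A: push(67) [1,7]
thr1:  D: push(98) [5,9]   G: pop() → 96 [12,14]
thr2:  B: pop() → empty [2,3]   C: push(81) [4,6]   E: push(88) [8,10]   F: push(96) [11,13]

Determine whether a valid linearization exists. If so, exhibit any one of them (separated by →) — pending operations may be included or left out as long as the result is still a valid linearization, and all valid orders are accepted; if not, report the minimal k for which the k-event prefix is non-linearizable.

linearizable — witness: B → A → C → D → E → F → G

step 1: B pop() → empty — stack <>
step 2: A push(67) — stack <67>
step 3: C push(81) — stack <67,81>
step 4: D push(98) — stack <67,81,98>
step 5: E push(88) — stack <67,81,98,88>
step 6: F push(96) — stack <67,81,98,88,96>
step 7: G pop() → 96 — stack <67,81,98,88>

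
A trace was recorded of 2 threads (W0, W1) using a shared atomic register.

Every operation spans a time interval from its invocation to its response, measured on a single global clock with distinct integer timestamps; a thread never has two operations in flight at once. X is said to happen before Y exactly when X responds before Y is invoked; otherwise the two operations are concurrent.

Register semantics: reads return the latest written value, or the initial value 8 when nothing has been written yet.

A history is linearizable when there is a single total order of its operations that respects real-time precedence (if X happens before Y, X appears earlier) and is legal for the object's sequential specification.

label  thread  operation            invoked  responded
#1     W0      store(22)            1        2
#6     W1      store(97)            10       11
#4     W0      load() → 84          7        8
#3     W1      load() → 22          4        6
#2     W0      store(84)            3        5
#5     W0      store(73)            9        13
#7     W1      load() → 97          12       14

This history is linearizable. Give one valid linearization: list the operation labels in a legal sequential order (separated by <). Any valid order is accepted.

#1 < #3 < #2 < #4 < #5 < #6 < #7

after step 1 (#1 store(22)): value 22
after step 2 (#3 load() → 22): value 22
after step 3 (#2 store(84)): value 84
after step 4 (#4 load() → 84): value 84
after step 5 (#5 store(73)): value 73
after step 6 (#6 store(97)): value 97
after step 7 (#7 load() → 97): value 97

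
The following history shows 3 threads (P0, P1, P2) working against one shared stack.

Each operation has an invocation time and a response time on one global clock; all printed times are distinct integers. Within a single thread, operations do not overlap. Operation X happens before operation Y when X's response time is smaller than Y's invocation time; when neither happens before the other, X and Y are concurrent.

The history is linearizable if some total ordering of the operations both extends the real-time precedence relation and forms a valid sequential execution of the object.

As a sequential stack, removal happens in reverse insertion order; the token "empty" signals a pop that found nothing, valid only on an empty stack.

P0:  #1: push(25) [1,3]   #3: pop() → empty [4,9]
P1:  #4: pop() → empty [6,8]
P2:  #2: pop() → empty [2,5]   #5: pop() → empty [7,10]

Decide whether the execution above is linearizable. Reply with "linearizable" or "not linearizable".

the violation lands at event 10, #5's response at time 10: events 1..9 linearize, events 1..10 do not
every one of the 14 real-time-consistent orders over 5 completed stack ops fails the sequential spec
take #1, #2, #3, #4, #5: step 2 already fails, because #2 pop() → empty cannot occur there
take #1, #2, #3, #5, #4: step 2 already fails, because #2 pop() → empty cannot occur there

not linearizable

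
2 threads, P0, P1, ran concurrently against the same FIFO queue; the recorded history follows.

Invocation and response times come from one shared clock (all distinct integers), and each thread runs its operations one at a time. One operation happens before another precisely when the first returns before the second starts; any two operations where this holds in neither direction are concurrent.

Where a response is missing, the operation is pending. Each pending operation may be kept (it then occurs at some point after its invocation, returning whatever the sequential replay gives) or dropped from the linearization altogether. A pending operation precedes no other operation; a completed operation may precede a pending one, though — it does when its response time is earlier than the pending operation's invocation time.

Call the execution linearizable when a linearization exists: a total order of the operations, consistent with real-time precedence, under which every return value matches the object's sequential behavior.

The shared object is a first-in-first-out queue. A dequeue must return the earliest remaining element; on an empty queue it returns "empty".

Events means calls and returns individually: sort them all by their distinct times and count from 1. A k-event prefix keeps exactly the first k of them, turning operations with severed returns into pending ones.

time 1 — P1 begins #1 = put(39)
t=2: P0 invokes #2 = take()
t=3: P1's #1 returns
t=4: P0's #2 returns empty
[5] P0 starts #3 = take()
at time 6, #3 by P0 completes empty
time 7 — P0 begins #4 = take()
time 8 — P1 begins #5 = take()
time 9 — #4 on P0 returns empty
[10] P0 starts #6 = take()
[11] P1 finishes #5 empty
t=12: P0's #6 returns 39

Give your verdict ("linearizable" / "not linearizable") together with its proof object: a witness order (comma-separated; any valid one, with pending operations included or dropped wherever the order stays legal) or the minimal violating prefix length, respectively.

not linearizable — minimal violating prefix: 6 events

through event 5 a valid linearization exists; event 6 (#3 responding at time 6) ends that
no legal order exists: 2 real-time-consistent candidates over 3 completed FIFO queue operations, all rejected
e.g. #1, #2, #3: illegal at step 2, since #2 take() → empty cannot apply there
e.g. #2, #1, #3: illegal at step 3, since #3 take() → empty cannot apply there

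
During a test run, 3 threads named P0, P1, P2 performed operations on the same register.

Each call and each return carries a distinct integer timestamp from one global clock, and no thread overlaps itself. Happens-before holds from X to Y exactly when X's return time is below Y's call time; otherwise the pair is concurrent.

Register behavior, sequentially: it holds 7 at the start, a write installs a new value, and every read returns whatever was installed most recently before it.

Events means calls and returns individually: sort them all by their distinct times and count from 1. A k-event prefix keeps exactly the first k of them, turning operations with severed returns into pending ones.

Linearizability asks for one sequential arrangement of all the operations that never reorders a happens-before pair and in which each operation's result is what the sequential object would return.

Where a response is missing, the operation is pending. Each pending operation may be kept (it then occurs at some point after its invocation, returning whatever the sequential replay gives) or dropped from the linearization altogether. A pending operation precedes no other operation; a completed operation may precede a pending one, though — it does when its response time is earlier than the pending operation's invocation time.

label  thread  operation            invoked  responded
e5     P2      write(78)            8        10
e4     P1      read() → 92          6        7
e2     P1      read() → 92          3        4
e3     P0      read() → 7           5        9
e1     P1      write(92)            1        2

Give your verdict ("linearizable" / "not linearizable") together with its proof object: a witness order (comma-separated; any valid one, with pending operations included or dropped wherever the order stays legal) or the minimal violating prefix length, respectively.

prefix check: 1..8 passes, 1..9 fails once e3's time-9 response joins
all 2 real-time-respecting orders fail — 4 completed register operations, no legal replay
no completion choice of the 1 pending operation (e5) rescues it — every subset was tried
take e1, e2, e3, e4 (pending dropped): step 3 already fails, because e3 read() → 7 cannot occur there
take e1, e2, e4, e3 (pending dropped): step 4 already fails, because e3 read() → 7 cannot occur there

not linearizable — minimal violating prefix: 9 events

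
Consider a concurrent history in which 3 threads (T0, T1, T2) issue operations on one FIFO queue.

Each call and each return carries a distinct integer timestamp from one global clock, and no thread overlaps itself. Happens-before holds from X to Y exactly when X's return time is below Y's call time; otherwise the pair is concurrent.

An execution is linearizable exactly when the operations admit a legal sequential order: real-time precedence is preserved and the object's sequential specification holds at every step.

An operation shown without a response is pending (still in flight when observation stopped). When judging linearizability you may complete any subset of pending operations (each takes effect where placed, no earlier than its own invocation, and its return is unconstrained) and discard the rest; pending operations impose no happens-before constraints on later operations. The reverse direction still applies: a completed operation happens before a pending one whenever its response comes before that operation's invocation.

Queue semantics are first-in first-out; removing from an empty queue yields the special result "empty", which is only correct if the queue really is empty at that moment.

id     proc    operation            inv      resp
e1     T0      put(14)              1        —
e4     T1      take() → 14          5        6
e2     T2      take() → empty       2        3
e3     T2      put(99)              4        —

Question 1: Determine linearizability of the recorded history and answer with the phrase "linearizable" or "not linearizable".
linearizable

one valid linearization: e2, e1, e3, e4
after step 1 (e2 take() → empty): queue <>
after step 2 (e1 put(14) (pending, included)): queue <14>
after step 3 (e3 put(99) (pending, included)): queue <14,99>
after step 4 (e4 take() → 14): queue <99>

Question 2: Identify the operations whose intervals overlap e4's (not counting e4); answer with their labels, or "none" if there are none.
Answer: e1, e3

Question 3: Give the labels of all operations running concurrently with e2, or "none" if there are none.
Answer: e1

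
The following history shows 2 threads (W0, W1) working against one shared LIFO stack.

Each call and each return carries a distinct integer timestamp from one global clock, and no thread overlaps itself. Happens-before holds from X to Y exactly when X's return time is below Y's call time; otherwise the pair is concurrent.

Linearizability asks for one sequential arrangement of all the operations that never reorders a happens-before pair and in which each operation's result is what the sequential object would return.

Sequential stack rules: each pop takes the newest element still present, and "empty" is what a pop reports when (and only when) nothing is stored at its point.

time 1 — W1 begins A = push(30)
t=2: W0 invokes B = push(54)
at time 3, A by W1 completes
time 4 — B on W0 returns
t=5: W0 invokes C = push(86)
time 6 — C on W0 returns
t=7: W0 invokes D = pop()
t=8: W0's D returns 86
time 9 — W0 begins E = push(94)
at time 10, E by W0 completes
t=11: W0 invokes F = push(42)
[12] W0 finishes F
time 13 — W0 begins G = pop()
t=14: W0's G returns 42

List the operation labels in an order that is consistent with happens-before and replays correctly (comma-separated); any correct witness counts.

1. A push(30), leaving stack <30>
2. B push(54), leaving stack <30,54>
3. C push(86), leaving stack <30,54,86>
4. D pop() → 86, leaving stack <30,54>
5. E push(94), leaving stack <30,54,94>
6. F push(42), leaving stack <30,54,94,42>
7. G pop() → 42, leaving stack <30,54,94>

A, B, C, D, E, F, G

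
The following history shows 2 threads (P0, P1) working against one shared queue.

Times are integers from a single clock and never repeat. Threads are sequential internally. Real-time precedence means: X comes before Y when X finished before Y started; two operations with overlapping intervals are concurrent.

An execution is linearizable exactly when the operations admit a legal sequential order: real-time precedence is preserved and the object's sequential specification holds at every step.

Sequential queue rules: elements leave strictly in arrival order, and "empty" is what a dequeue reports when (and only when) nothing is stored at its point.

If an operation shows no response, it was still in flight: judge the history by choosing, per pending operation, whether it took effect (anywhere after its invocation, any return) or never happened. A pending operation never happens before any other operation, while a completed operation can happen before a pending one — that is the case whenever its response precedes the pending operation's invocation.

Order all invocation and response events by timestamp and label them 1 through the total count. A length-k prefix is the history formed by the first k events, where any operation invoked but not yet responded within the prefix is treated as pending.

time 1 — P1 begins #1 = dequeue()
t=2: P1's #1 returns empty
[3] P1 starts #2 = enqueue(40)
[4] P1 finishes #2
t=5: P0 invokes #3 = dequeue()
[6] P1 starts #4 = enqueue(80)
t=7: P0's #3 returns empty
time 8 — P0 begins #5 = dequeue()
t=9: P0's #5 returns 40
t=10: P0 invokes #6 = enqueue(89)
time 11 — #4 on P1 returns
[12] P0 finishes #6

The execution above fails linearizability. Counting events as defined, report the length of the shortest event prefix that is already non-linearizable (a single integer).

7

events 1..6 are linearizable; a witness order is #1, #2:
1. #1 dequeue() → empty, leaving queue <>
2. #2 enqueue(40), leaving queue <40>
once event 7 joins (#3's response, time 7), exhaustive search finds no witness
include/drop combinations of the 1 pending operation (#4) were all tried; none helps
for example #1, #2, #3 (pending dropped) fails at step 3: #3 dequeue() → empty is not legal there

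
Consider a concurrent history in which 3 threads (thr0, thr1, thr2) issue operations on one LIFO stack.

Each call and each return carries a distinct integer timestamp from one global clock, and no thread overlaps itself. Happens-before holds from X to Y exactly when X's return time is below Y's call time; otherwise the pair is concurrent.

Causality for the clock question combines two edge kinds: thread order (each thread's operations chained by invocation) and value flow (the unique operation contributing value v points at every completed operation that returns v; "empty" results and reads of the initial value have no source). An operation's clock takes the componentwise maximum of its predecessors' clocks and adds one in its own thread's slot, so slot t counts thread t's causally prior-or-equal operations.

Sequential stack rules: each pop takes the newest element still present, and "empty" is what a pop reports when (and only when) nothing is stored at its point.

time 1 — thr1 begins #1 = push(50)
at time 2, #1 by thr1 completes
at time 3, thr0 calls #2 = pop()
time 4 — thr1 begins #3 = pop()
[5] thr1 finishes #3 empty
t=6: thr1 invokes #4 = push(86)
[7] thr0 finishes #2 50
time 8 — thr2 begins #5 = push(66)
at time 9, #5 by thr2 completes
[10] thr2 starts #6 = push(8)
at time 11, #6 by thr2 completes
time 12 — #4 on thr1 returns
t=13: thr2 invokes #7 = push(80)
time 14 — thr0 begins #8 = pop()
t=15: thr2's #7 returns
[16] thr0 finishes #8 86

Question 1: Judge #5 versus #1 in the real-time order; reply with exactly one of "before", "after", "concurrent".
Answer: after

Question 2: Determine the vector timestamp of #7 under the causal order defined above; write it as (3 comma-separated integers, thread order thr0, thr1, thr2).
Answer: (0, 0, 3)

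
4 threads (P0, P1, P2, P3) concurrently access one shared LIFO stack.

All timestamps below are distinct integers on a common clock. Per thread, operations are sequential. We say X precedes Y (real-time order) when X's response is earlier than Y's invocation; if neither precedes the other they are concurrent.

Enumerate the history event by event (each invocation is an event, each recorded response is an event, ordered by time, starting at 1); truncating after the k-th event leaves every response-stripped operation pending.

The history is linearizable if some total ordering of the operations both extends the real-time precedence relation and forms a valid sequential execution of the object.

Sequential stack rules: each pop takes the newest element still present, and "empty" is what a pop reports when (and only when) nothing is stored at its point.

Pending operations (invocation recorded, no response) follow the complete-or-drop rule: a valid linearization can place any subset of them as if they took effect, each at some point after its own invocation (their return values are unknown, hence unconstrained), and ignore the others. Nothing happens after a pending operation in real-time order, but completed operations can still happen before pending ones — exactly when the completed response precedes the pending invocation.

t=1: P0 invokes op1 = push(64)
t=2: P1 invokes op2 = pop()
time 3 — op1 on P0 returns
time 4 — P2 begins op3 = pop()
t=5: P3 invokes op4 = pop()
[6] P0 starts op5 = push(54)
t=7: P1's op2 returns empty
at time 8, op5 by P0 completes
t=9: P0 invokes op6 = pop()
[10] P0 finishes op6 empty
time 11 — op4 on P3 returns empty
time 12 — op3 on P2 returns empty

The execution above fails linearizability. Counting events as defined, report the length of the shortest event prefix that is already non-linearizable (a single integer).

events 1..10 are linearizable; a witness order is op1, op3, op2, op5, op4, op6:
after step 1 (op1 push(64)): stack <64>
after step 2 (op3 pop() (pending, included)): stack <>
after step 3 (op2 pop() → empty): stack <>
after step 4 (op5 push(54)): stack <54>
after step 5 (op4 pop() (pending, included)): stack <>
after step 6 (op6 pop() → empty): stack <>
with event 11 included (op4 responding at time 11), all real-time-consistent orders fail
including or dropping the 1 pending operation (op3) in any combination fails
take op1, op2, op4, op5, op6 (pending dropped): step 2 already fails, because op2 pop() → empty cannot occur there
take op1, op2, op5, op4, op6 (pending dropped): step 2 already fails, because op2 pop() → empty cannot occur there

11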